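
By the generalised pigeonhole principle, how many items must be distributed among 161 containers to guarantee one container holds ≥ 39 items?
n = (39 − 1)·161 + 1 = 6119

By the generalised pigeonhole principle, to guarantee some box contains ≥ r objects we need more than (r − 1) · k objects total. Threshold: n = (r − 1) · k + 1. With r = 39 and k = 161: n = 38 · 161 + 1 = 6118 + 1 = 6119. For n = 6118 = 38 · 161, we can put exactly 38 objects in every box, avoiding 39 in any single one — so 6119 is tight.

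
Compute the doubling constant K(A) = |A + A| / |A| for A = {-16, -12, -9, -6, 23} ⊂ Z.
K = |A + A| / |A| = 14/5

Enumerate A + A = {a + b : a, b ∈ A}. With |A| = 5, there are |A|^2 = 25 ordered sum pairs; collecting distinct values, A + A = {-32, -28, -25, -24, -22, -21, -18, -15, -12, 7, 11, 14, 17, 46}, so |A + A| = 14. Thus K = 14/5. For comparison, the minimum possible |A + A| over all 5-element sets is 2·5 − 1 = 9 (so min K = 9/5), attained only by arithmetic progressions.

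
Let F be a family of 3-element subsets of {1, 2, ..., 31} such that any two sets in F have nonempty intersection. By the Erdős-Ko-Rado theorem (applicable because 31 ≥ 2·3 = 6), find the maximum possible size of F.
max |F| = C(30, 2) = 435

The Erdős-Ko-Rado theorem states: for n ≥ 2k, an intersecting family of k-subsets of an n-element set has size at most C(n − 1, k − 1), with equality for 'star' families {A ⊆ [n] : |A| = k, i ∈ A} (fix an element i). For n = 31, k = 3: C(30, 2) = 435.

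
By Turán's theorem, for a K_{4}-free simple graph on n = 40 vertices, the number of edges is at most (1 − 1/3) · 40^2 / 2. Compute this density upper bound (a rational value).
Turán density bound = (2/3) · 40^2/2 = 1600/3 ≈ 533.3333

Turán's theorem: ex(n, K_{r+1}) is achieved by the complete r-partite Turán graph T(n, r) with parts as balanced as possible, and is at most (1 − 1/r) · n^2/2. For r = 3, n = 40: the density bound is (2/3) · 1600/2 = 1600/3 ≈ 533.3333. The integer-valued extremum is e(T(40, 3)) = 533, which is strictly less than the density bound 1600/3 since 3 ∤ 40 (the parts of T(40, 3) cannot all be equal).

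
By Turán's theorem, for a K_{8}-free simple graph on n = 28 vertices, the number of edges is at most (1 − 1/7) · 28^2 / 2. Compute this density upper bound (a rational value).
Turán density bound = (6/7) · 28^2/2 = 336

Turán's theorem: ex(n, K_{r+1}) is achieved by the complete r-partite Turán graph T(n, r) with parts as balanced as possible, and is at most (1 − 1/r) · n^2/2. For r = 7, n = 28: the density bound is (6/7) · 784/2 = 336. Since 7 ∣ 28, the Turán graph T(28, 7) has parts of equal size 4, and its edge count e(T(28, 7)) = 336 attains the density bound exactly.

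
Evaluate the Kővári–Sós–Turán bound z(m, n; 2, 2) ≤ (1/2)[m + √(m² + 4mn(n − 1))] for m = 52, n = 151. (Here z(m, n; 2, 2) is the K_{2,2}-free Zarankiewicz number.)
z(52, 151; 2, 2) ≤ (1/2)[52 + √(52² + 4·52·151·150)] = (1/2)[52 + √4713904] = 1111.5763

Kővári–Sós–Turán: let r_1, ..., r_52 be the row sums and z = Σ r_i the total number of 1s. Each pair of columns can share at most one row with both entries 1 (else a 2×2 all-ones block appears), so Σ_i C(r_i, 2) ≤ C(151, 2) = 11325. By convexity Σ_i C(r_i, 2) ≥ 52·C(z/52, 2) = z(z − 52)/(2·52), giving z² − 52z − 52·151·150 ≤ 0 and hence z ≤ (1/2)[52 + √(2704 + 4·1177800)] = (1/2)[52 + √4713904] ≈ (1/2)(52 + 2171.1527) = 1111.5763.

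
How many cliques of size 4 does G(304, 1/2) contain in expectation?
E[# K_4] = C(304, 4) · (1/2)^C(4, 2) = 348881876 / 2^6 = 87220469/16 = 5451279.3125

For each 4-subset S of vertices (there are C(304, 4) = 348881876 such S), let X_S = 1 if S induces a K_4 (all C(4, 2) = 6 edges present). Then P(X_S = 1) = (1/2)^6 = 1/64. By linearity of expectation, E[# K_4] = C(304, 4) · (1/2)^6 = 348881876 / 64 = 87220469/16 = 5451279.3125.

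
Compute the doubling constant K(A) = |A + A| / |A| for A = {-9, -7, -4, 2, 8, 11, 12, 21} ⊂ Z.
K = |A + A| / |A| = 32/8 = 4

Enumerate A + A = {a + b : a, b ∈ A}. With |A| = 8, there are |A|^2 = 64 ordered sum pairs; collecting distinct values, A + A = {-18, -16, -14, -13, -11, -8, -7, -5, -2, -1, 1, 2, 3, 4, 5, 7, 8, 10, 12, 13, 14, 16, 17, 19, 20, 22, 23, 24, 29, 32, 33, 42}, so |A + A| = 32. Thus K = 32/8 = 4. For comparison, the minimum possible |A + A| over all 8-element sets is 2·8 − 1 = 15 (so min K = 15/8), attained only by arithmetic progressions.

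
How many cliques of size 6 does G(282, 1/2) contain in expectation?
E[# K_6] = C(282, 6) · (1/2)^C(6, 2) = 662078875542 / 2^15 = 331039437771/16384 ≈ 20205043.809265

For each 6-subset S of vertices (there are C(282, 6) = 662078875542 such S), let X_S = 1 if S induces a K_6 (all C(6, 2) = 15 edges present). Then P(X_S = 1) = (1/2)^15 = 1/32768. By linearity of expectation, E[# K_6] = C(282, 6) · (1/2)^15 = 662078875542 / 32768 = 331039437771/16384 ≈ 20205043.809265.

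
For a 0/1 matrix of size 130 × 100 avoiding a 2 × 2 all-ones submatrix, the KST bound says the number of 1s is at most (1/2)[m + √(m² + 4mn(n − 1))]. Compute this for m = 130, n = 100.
z(130, 100; 2, 2) ≤ (1/2)[130 + √(130² + 4·130·100·99)] = (1/2)[130 + √5164900] = 1201.3208

Kővári–Sós–Turán: let r_1, ..., r_130 be the row sums and z = Σ r_i the total number of 1s. Each pair of columns can share at most one row with both entries 1 (else a 2×2 all-ones block appears), so Σ_i C(r_i, 2) ≤ C(100, 2) = 4950. By convexity Σ_i C(r_i, 2) ≥ 130·C(z/130, 2) = z(z − 130)/(2·130), giving z² − 130z − 130·100·99 ≤ 0 and hence z ≤ (1/2)[130 + √(16900 + 4·1287000)] = (1/2)[130 + √5164900] ≈ (1/2)(130 + 2272.6416) = 1201.3208.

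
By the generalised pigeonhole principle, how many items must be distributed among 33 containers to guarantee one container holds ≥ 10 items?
n = (10 − 1)·33 + 1 = 298

By the generalised pigeonhole principle, to guarantee some box contains ≥ r objects we need more than (r − 1) · k objects total. Threshold: n = (r − 1) · k + 1. With r = 10 and k = 33: n = 9 · 33 + 1 = 297 + 1 = 298. For n = 297 = 9 · 33, we can put exactly 9 objects in every box, avoiding 10 in any single one — so 298 is tight.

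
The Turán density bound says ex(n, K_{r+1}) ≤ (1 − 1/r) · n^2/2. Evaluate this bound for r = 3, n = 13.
Turán density bound = (2/3) · 13^2/2 = 169/3 ≈ 56.3333

Turán's theorem: ex(n, K_{r+1}) is achieved by the complete r-partite Turán graph T(n, r) with parts as balanced as possible, and is at most (1 − 1/r) · n^2/2. For r = 3, n = 13: the density bound is (2/3) · 169/2 = 169/3 ≈ 56.3333. The integer-valued extremum is e(T(13, 3)) = 56, which is strictly less than the density bound 169/3 since 3 ∤ 13 (the parts of T(13, 3) cannot all be equal).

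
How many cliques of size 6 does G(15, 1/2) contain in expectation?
E[# K_6] = C(15, 6) · (1/2)^C(6, 2) = 5005 / 2^15 ≈ 0.152740

For each 6-subset S of vertices (there are C(15, 6) = 5005 such S), let X_S = 1 if S induces a K_6 (all C(6, 2) = 15 edges present). Then P(X_S = 1) = (1/2)^15 = 1/32768. By linearity of expectation, E[# K_6] = C(15, 6) · (1/2)^15 = 5005 / 32768 ≈ 0.152740.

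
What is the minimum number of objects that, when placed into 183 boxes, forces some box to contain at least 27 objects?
n = (27 − 1)·183 + 1 = 4759

By the generalised pigeonhole principle, to guarantee some box contains ≥ r objects we need more than (r − 1) · k objects total. Threshold: n = (r − 1) · k + 1. With r = 27 and k = 183: n = 26 · 183 + 1 = 4758 + 1 = 4759. For n = 4758 = 26 · 183, we can put exactly 26 objects in every box, avoiding 27 in any single one — so 4759 is tight.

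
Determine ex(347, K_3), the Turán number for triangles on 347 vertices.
ex(347, K_3) = ⌊347^2/4⌋ = 30102

Mantel (1907): a triangle-free graph on n vertices has at most ⌊n^2/4⌋ edges, with equality for the complete bipartite graph K_{⌊n/2⌋, ⌈n/2⌉}. For n = 347: ⌊347^2/4⌋ = ⌊120409/4⌋ = 30102. The extremal graph is K_{173, 174}, which has 173·174 = 30102 edges.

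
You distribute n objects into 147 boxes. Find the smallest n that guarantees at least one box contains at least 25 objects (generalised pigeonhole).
n = (25 − 1)·147 + 1 = 3529

By the generalised pigeonhole principle, to guarantee some box contains ≥ r objects we need more than (r − 1) · k objects total. Threshold: n = (r − 1) · k + 1. With r = 25 and k = 147: n = 24 · 147 + 1 = 3528 + 1 = 3529. For n = 3528 = 24 · 147, we can put exactly 24 objects in every box, avoiding 25 in any single one — so 3529 is tight.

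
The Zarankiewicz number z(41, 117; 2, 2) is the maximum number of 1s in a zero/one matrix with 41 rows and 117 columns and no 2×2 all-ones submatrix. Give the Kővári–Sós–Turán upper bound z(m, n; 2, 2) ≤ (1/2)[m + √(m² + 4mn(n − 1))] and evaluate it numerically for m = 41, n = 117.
z(41, 117; 2, 2) ≤ (1/2)[41 + √(41² + 4·41·117·116)] = (1/2)[41 + √2227489] = 766.7387

Kővári–Sós–Turán: let r_1, ..., r_41 be the row sums and z = Σ r_i the total number of 1s. Each pair of columns can share at most one row with both entries 1 (else a 2×2 all-ones block appears), so Σ_i C(r_i, 2) ≤ C(117, 2) = 6786. By convexity Σ_i C(r_i, 2) ≥ 41·C(z/41, 2) = z(z − 41)/(2·41), giving z² − 41z − 41·117·116 ≤ 0 and hence z ≤ (1/2)[41 + √(1681 + 4·556452)] = (1/2)[41 + √2227489] ≈ (1/2)(41 + 1492.4775) = 766.7387.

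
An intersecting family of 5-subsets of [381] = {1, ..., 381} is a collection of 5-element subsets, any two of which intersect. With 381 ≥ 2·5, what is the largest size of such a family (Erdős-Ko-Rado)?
max |F| = C(380, 4) = 855154755

The Erdős-Ko-Rado theorem states: for n ≥ 2k, an intersecting family of k-subsets of an n-element set has size at most C(n − 1, k − 1), with equality for 'star' families {A ⊆ [n] : |A| = k, i ∈ A} (fix an element i). For n = 381, k = 5: C(380, 4) = 855154755.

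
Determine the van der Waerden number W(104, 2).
W(104, 2) = 104 + 1 = 105

A 2-term AP is any pair of integers, so a monochromatic 2-AP exists iff some colour is used at least twice. With 104 colours, the colouring i ↦ i on {1, ..., 104} uses each colour once, avoiding any monochromatic pair, so W(104, 2) > 104. For {1, ..., 105}, pigeonhole forces two integers of the same colour, which form a monochromatic 2-AP. Hence W(104, 2) = 105.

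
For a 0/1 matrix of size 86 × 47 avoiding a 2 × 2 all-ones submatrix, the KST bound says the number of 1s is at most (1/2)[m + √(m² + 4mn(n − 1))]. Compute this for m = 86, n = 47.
z(86, 47; 2, 2) ≤ (1/2)[86 + √(86² + 4·86·47·46)] = (1/2)[86 + √751124] = 476.3371

Kővári–Sós–Turán: let r_1, ..., r_86 be the row sums and z = Σ r_i the total number of 1s. Each pair of columns can share at most one row with both entries 1 (else a 2×2 all-ones block appears), so Σ_i C(r_i, 2) ≤ C(47, 2) = 1081. By convexity Σ_i C(r_i, 2) ≥ 86·C(z/86, 2) = z(z − 86)/(2·86), giving z² − 86z − 86·47·46 ≤ 0 and hence z ≤ (1/2)[86 + √(7396 + 4·185932)] = (1/2)[86 + √751124] ≈ (1/2)(86 + 866.6741) = 476.3371.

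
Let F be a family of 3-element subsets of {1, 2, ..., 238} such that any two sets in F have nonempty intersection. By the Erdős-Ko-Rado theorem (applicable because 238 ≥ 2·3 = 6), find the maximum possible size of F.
max |F| = C(237, 2) = 27966

The Erdős-Ko-Rado theorem states: for n ≥ 2k, an intersecting family of k-subsets of an n-element set has size at most C(n − 1, k − 1), with equality for 'star' families {A ⊆ [n] : |A| = k, i ∈ A} (fix an element i). For n = 238, k = 3: C(237, 2) = 27966.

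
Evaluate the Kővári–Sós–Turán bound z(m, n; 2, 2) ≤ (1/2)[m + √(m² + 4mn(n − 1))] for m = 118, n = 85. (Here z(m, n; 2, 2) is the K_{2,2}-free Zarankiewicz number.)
z(118, 85; 2, 2) ≤ (1/2)[118 + √(118² + 4·118·85·84)] = (1/2)[118 + √3384004] = 978.7831

Kővári–Sós–Turán: let r_1, ..., r_118 be the row sums and z = Σ r_i the total number of 1s. Each pair of columns can share at most one row with both entries 1 (else a 2×2 all-ones block appears), so Σ_i C(r_i, 2) ≤ C(85, 2) = 3570. By convexity Σ_i C(r_i, 2) ≥ 118·C(z/118, 2) = z(z − 118)/(2·118), giving z² − 118z − 118·85·84 ≤ 0 and hence z ≤ (1/2)[118 + √(13924 + 4·842520)] = (1/2)[118 + √3384004] ≈ (1/2)(118 + 1839.5663) = 978.7831.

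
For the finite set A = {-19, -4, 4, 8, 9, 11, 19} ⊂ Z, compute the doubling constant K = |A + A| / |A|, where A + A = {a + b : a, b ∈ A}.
K = |A + A| / |A| = 25/7

Enumerate A + A = {a + b : a, b ∈ A}. With |A| = 7, there are |A|^2 = 49 ordered sum pairs; collecting distinct values, A + A = {-38, -23, -15, -11, -10, -8, 0, 4, 5, 7, 8, 12, 13, 15, 16, 17, 18, 19, 20, 22, 23, 27, 28, 30, 38}, so |A + A| = 25. Thus K = 25/7. For comparison, the minimum possible |A + A| over all 7-element sets is 2·7 − 1 = 13 (so min K = 13/7), attained only by arithmetic progressions.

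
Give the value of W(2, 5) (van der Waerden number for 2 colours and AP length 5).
W(2, 5) = 178

This is a classical value, W(2, 5) = 178, established by combining an explicit 2-colouring of {1, ..., 177} with no monochromatic 5-AP (giving the lower bound W(2, 5) > 177) and a finite case analysis / exhaustive computer search showing every 2-colouring of {1, ..., 178} has such an AP.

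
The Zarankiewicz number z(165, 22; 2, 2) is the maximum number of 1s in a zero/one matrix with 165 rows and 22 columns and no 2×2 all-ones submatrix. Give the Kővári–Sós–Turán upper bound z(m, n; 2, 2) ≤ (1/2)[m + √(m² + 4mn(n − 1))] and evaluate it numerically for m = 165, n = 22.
z(165, 22; 2, 2) ≤ (1/2)[165 + √(165² + 4·165·22·21)] = (1/2)[165 + √332145] = 370.6601

Kővári–Sós–Turán: let r_1, ..., r_165 be the row sums and z = Σ r_i the total number of 1s. Each pair of columns can share at most one row with both entries 1 (else a 2×2 all-ones block appears), so Σ_i C(r_i, 2) ≤ C(22, 2) = 231. By convexity Σ_i C(r_i, 2) ≥ 165·C(z/165, 2) = z(z − 165)/(2·165), giving z² − 165z − 165·22·21 ≤ 0 and hence z ≤ (1/2)[165 + √(27225 + 4·76230)] = (1/2)[165 + √332145] ≈ (1/2)(165 + 576.3202) = 370.6601.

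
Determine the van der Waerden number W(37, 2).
W(37, 2) = 37 + 1 = 38

A 2-term AP is any pair of integers, so a monochromatic 2-AP exists iff some colour is used at least twice. With 37 colours, the colouring i ↦ i on {1, ..., 37} uses each colour once, avoiding any monochromatic pair, so W(37, 2) > 37. For {1, ..., 38}, pigeonhole forces two integers of the same colour, which form a monochromatic 2-AP. Hence W(37, 2) = 38.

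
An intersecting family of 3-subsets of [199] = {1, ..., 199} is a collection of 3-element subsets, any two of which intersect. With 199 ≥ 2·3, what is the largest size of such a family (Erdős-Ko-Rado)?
max |F| = C(198, 2) = 19503

Erdős-Ko-Rado (1961): when n ≥ 2k, max |F| = C(n−1, k−1). The bound is attained by the star {A : i ∈ A} for any fixed i ∈ [n]. Here C(199−1, 3−1) = C(198, 2) = 19503.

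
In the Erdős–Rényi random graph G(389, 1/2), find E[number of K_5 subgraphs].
E[# K_5] = C(389, 5) · (1/2)^C(5, 2) = 72336764577 / 2^10 ≈ 70641371.657227

For each 5-subset S of vertices (there are C(389, 5) = 72336764577 such S), let X_S = 1 if S induces a K_5 (all C(5, 2) = 10 edges present). Then P(X_S = 1) = (1/2)^10 = 1/1024. By linearity of expectation, E[# K_5] = C(389, 5) · (1/2)^10 = 72336764577 / 1024 ≈ 70641371.657227.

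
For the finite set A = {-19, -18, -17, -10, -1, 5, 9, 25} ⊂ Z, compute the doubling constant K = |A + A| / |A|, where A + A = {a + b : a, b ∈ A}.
K = |A + A| / |A| = 33/8

Enumerate A + A = {a + b : a, b ∈ A}. With |A| = 8, there are |A|^2 = 64 ordered sum pairs; collecting distinct values, A + A = {-38, -37, -36, -35, -34, -29, -28, -27, -20, -19, -18, -14, -13, -12, -11, -10, -9, -8, -5, -2, -1, 4, 6, 7, 8, 10, 14, 15, 18, 24, 30, 34, 50}, so |A + A| = 33. Thus K = 33/8. For comparison, the minimum possible |A + A| over all 8-element sets is 2·8 − 1 = 15 (so min K = 15/8), attained only by arithmetic progressions.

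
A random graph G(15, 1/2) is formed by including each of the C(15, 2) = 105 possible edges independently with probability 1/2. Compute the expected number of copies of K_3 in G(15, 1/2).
E[# K_3] = C(15, 3) · (1/2)^C(3, 2) = 455 / 2^3 = 56.875

For each 3-subset S of vertices (there are C(15, 3) = 455 such S), let X_S = 1 if S induces a K_3 (all C(3, 2) = 3 edges present). Then P(X_S = 1) = (1/2)^3 = 1/8. By linearity of expectation, E[# K_3] = C(15, 3) · (1/2)^3 = 455 / 8 = 56.875.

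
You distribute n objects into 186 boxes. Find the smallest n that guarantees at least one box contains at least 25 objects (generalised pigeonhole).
n = (25 − 1)·186 + 1 = 4465

By the generalised pigeonhole principle, to guarantee some box contains ≥ r objects we need more than (r − 1) · k objects total. Threshold: n = (r − 1) · k + 1. With r = 25 and k = 186: n = 24 · 186 + 1 = 4464 + 1 = 4465. For n = 4464 = 24 · 186, we can put exactly 24 objects in every box, avoiding 25 in any single one — so 4465 is tight.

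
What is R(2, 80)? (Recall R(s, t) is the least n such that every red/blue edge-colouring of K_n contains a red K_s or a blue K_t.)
R(2, 80) = 80

R(2, k) = k for all k ≥ 2: in a 2-colouring of K_k, either some edge is red (a red K_2) or all edges are blue (a blue K_k). And K_{79} coloured all-blue has no blue K_80, so R(2, 80) > 79. Hence R(2, 80) = 80.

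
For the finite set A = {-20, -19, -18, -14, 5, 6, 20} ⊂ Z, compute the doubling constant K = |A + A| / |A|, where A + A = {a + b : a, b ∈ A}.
K = |A + A| / |A| = 25/7

Enumerate A + A = {a + b : a, b ∈ A}. With |A| = 7, there are |A|^2 = 49 ordered sum pairs; collecting distinct values, A + A = {-40, -39, -38, -37, -36, -34, -33, -32, -28, -15, -14, -13, -12, -9, -8, 0, 1, 2, 6, 10, 11, 12, 25, 26, 40}, so |A + A| = 25. Thus K = 25/7. For comparison, the minimum possible |A + A| over all 7-element sets is 2·7 − 1 = 13 (so min K = 13/7), attained only by arithmetic progressions.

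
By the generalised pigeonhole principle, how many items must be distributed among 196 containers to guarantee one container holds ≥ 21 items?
n = (21 − 1)·196 + 1 = 3921

By the generalised pigeonhole principle, to guarantee some box contains ≥ r objects we need more than (r − 1) · k objects total. Threshold: n = (r − 1) · k + 1. With r = 21 and k = 196: n = 20 · 196 + 1 = 3920 + 1 = 3921. For n = 3920 = 20 · 196, we can put exactly 20 objects in every box, avoiding 21 in any single one — so 3921 is tight.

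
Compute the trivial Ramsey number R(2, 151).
R(2, 151) = 151

R(2, k) = k for all k ≥ 2: in a 2-colouring of K_k, either some edge is red (a red K_2) or all edges are blue (a blue K_k). And K_{150} coloured all-blue has no blue K_151, so R(2, 151) > 150. Hence R(2, 151) = 151.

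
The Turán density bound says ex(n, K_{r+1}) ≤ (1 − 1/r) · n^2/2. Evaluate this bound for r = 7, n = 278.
Turán density bound = (6/7) · 278^2/2 = 231852/7 ≈ 33121.7143

Turán's theorem: ex(n, K_{r+1}) is achieved by the complete r-partite Turán graph T(n, r) with parts as balanced as possible, and is at most (1 − 1/r) · n^2/2. For r = 7, n = 278: the density bound is (6/7) · 77284/2 = 231852/7 ≈ 33121.7143. The integer-valued extremum is e(T(278, 7)) = 33121, which is strictly less than the density bound 231852/7 since 7 ∤ 278 (the parts of T(278, 7) cannot all be equal).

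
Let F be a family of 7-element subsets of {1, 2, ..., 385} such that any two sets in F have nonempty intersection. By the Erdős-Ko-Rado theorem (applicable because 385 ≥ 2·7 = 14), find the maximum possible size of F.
max |F| = C(384, 6) = 4281625192384

Erdős-Ko-Rado (1961): when n ≥ 2k, max |F| = C(n−1, k−1). The bound is attained by the star {A : i ∈ A} for any fixed i ∈ [n]. Here C(385−1, 7−1) = C(384, 6) = 4281625192384.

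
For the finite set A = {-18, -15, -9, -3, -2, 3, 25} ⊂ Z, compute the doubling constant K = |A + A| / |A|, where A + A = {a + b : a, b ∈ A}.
K = |A + A| / |A| = 25/7

Enumerate A + A = {a + b : a, b ∈ A}. With |A| = 7, there are |A|^2 = 49 ordered sum pairs; collecting distinct values, A + A = {-36, -33, -30, -27, -24, -21, -20, -18, -17, -15, -12, -11, -6, -5, -4, 0, 1, 6, 7, 10, 16, 22, 23, 28, 50}, so |A + A| = 25. Thus K = 25/7. For comparison, the minimum possible |A + A| over all 7-element sets is 2·7 − 1 = 13 (so min K = 13/7), attained only by arithmetic progressions.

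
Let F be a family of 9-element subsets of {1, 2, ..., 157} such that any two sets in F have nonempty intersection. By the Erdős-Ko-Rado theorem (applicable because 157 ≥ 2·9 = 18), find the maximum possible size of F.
max |F| = C(156, 8) = 7248464019225

Erdős-Ko-Rado (1961): when n ≥ 2k, max |F| = C(n−1, k−1). The bound is attained by the star {A : i ∈ A} for any fixed i ∈ [n]. Here C(157−1, 9−1) = C(156, 8) = 7248464019225.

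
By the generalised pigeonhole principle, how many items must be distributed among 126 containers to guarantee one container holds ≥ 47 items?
n = (47 − 1)·126 + 1 = 5797

By the generalised pigeonhole principle, to guarantee some box contains ≥ r objects we need more than (r − 1) · k objects total. Threshold: n = (r − 1) · k + 1. With r = 47 and k = 126: n = 46 · 126 + 1 = 5796 + 1 = 5797. For n = 5796 = 46 · 126, we can put exactly 46 objects in every box, avoiding 47 in any single one — so 5797 is tight.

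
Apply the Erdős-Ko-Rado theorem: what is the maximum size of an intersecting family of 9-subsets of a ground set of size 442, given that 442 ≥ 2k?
max |F| = C(441, 8) = 33285592036768995

The Erdős-Ko-Rado theorem states: for n ≥ 2k, an intersecting family of k-subsets of an n-element set has size at most C(n − 1, k − 1), with equality for 'star' families {A ⊆ [n] : |A| = k, i ∈ A} (fix an element i). For n = 442, k = 9: C(441, 8) = 33285592036768995.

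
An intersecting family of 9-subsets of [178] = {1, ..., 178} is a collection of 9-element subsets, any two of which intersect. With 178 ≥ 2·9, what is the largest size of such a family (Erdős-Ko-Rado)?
max |F| = C(177, 8) = 20350369051650

Erdős-Ko-Rado (1961): when n ≥ 2k, max |F| = C(n−1, k−1). The bound is attained by the star {A : i ∈ A} for any fixed i ∈ [n]. Here C(178−1, 9−1) = C(177, 8) = 20350369051650.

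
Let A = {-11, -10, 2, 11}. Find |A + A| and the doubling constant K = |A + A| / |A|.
K = |A + A| / |A| = 10/4 = 5/2

Enumerate A + A = {a + b : a, b ∈ A}. With |A| = 4, there are |A|^2 = 16 ordered sum pairs; collecting distinct values, A + A = {-22, -21, -20, -9, -8, 0, 1, 4, 13, 22}, so |A + A| = 10. Thus K = 10/4 = 5/2. For comparison, the minimum possible |A + A| over all 4-element sets is 2·4 − 1 = 7 (so min K = 7/4), attained only by arithmetic progressions.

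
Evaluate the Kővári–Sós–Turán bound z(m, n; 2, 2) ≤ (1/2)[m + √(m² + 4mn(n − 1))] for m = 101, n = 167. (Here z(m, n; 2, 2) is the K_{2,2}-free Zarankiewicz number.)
z(101, 167; 2, 2) ≤ (1/2)[101 + √(101² + 4·101·167·166)] = (1/2)[101 + √11209889] = 1724.5586

Kővári–Sós–Turán: let r_1, ..., r_101 be the row sums and z = Σ r_i the total number of 1s. Each pair of columns can share at most one row with both entries 1 (else a 2×2 all-ones block appears), so Σ_i C(r_i, 2) ≤ C(167, 2) = 13861. By convexity Σ_i C(r_i, 2) ≥ 101·C(z/101, 2) = z(z − 101)/(2·101), giving z² − 101z − 101·167·166 ≤ 0 and hence z ≤ (1/2)[101 + √(10201 + 4·2799922)] = (1/2)[101 + √11209889] ≈ (1/2)(101 + 3348.1172) = 1724.5586.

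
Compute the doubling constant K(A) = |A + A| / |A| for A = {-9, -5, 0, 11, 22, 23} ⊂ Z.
K = |A + A| / |A| = 20/6 = 10/3

Enumerate A + A = {a + b : a, b ∈ A}. With |A| = 6, there are |A|^2 = 36 ordered sum pairs; collecting distinct values, A + A = {-18, -14, -10, -9, -5, 0, 2, 6, 11, 13, 14, 17, 18, 22, 23, 33, 34, 44, 45, 46}, so |A + A| = 20. Thus K = 20/6 = 10/3. For comparison, the minimum possible |A + A| over all 6-element sets is 2·6 − 1 = 11 (so min K = 11/6), attained only by arithmetic progressions.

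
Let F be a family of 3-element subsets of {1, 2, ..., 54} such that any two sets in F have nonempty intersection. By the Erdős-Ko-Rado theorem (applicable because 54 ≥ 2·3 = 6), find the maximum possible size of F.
max |F| = C(53, 2) = 1378

The Erdős-Ko-Rado theorem states: for n ≥ 2k, an intersecting family of k-subsets of an n-element set has size at most C(n − 1, k − 1), with equality for 'star' families {A ⊆ [n] : |A| = k, i ∈ A} (fix an element i). For n = 54, k = 3: C(53, 2) = 1378.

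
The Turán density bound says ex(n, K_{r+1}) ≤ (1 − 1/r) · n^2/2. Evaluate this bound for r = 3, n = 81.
Turán density bound = (2/3) · 81^2/2 = 2187

Turán's theorem: ex(n, K_{r+1}) is achieved by the complete r-partite Turán graph T(n, r) with parts as balanced as possible, and is at most (1 − 1/r) · n^2/2. For r = 3, n = 81: the density bound is (2/3) · 6561/2 = 2187. Since 3 ∣ 81, the Turán graph T(81, 3) has parts of equal size 27, and its edge count e(T(81, 3)) = 2187 attains the density bound exactly.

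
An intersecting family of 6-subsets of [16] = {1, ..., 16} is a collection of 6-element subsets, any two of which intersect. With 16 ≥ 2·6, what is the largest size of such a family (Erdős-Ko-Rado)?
max |F| = C(15, 5) = 3003

Erdős-Ko-Rado (1961): when n ≥ 2k, max |F| = C(n−1, k−1). The bound is attained by the star {A : i ∈ A} for any fixed i ∈ [n]. Here C(16−1, 6−1) = C(15, 5) = 3003.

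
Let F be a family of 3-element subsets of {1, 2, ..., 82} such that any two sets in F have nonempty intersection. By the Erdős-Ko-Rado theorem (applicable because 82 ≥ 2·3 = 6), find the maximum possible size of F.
max |F| = C(81, 2) = 3240

Erdős-Ko-Rado (1961): when n ≥ 2k, max |F| = C(n−1, k−1). The bound is attained by the star {A : i ∈ A} for any fixed i ∈ [n]. Here C(82−1, 3−1) = C(81, 2) = 3240.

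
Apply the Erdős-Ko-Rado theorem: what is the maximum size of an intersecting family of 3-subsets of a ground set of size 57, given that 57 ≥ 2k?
max |F| = C(56, 2) = 1540

Erdős-Ko-Rado (1961): when n ≥ 2k, max |F| = C(n−1, k−1). The bound is attained by the star {A : i ∈ A} for any fixed i ∈ [n]. Here C(57−1, 3−1) = C(56, 2) = 1540.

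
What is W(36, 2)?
W(36, 2) = 36 + 1 = 37

A 2-term AP is any pair of integers, so a monochromatic 2-AP exists iff some colour is used at least twice. With 36 colours, the colouring i ↦ i on {1, ..., 36} uses each colour once, avoiding any monochromatic pair, so W(36, 2) > 36. For {1, ..., 37}, pigeonhole forces two integers of the same colour, which form a monochromatic 2-AP. Hence W(36, 2) = 37.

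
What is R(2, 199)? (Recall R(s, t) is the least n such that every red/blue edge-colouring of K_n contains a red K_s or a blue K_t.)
R(2, 199) = 199

R(2, k) = k for all k ≥ 2: in a 2-colouring of K_k, either some edge is red (a red K_2) or all edges are blue (a blue K_k). And K_{198} coloured all-blue has no blue K_199, so R(2, 199) > 198. Hence R(2, 199) = 199.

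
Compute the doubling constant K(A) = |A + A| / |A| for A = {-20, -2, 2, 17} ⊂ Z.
K = |A + A| / |A| = 10/4 = 5/2

Enumerate A + A = {a + b : a, b ∈ A}. With |A| = 4, there are |A|^2 = 16 ordered sum pairs; collecting distinct values, A + A = {-40, -22, -18, -4, -3, 0, 4, 15, 19, 34}, so |A + A| = 10. Thus K = 10/4 = 5/2. For comparison, the minimum possible |A + A| over all 4-element sets is 2·4 − 1 = 7 (so min K = 7/4), attained only by arithmetic progressions.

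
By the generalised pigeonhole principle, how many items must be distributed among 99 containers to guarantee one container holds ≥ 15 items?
n = (15 − 1)·99 + 1 = 1387

By the generalised pigeonhole principle, to guarantee some box contains ≥ r objects we need more than (r − 1) · k objects total. Threshold: n = (r − 1) · k + 1. With r = 15 and k = 99: n = 14 · 99 + 1 = 1386 + 1 = 1387. For n = 1386 = 14 · 99, we can put exactly 14 objects in every box, avoiding 15 in any single one — so 1387 is tight.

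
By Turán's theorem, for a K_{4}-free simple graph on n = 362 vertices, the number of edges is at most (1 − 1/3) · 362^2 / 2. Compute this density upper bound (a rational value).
Turán density bound = (2/3) · 362^2/2 = 131044/3 ≈ 43681.3333

Turán's theorem: ex(n, K_{r+1}) is achieved by the complete r-partite Turán graph T(n, r) with parts as balanced as possible, and is at most (1 − 1/r) · n^2/2. For r = 3, n = 362: the density bound is (2/3) · 131044/2 = 131044/3 ≈ 43681.3333. The integer-valued extremum is e(T(362, 3)) = 43681, which is strictly less than the density bound 131044/3 since 3 ∤ 362 (the parts of T(362, 3) cannot all be equal).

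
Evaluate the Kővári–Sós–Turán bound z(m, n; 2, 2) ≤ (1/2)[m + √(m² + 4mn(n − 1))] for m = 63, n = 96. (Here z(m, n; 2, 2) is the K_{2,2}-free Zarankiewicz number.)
z(63, 96; 2, 2) ≤ (1/2)[63 + √(63² + 4·63·96·95)] = (1/2)[63 + √2302209] = 790.1516

Kővári–Sós–Turán: let r_1, ..., r_63 be the row sums and z = Σ r_i the total number of 1s. Each pair of columns can share at most one row with both entries 1 (else a 2×2 all-ones block appears), so Σ_i C(r_i, 2) ≤ C(96, 2) = 4560. By convexity Σ_i C(r_i, 2) ≥ 63·C(z/63, 2) = z(z − 63)/(2·63), giving z² − 63z − 63·96·95 ≤ 0 and hence z ≤ (1/2)[63 + √(3969 + 4·574560)] = (1/2)[63 + √2302209] ≈ (1/2)(63 + 1517.3032) = 790.1516.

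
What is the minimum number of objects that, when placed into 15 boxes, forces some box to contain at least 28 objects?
n = (28 − 1)·15 + 1 = 406

By the generalised pigeonhole principle, to guarantee some box contains ≥ r objects we need more than (r − 1) · k objects total. Threshold: n = (r − 1) · k + 1. With r = 28 and k = 15: n = 27 · 15 + 1 = 405 + 1 = 406. For n = 405 = 27 · 15, we can put exactly 27 objects in every box, avoiding 28 in any single one — so 406 is tight.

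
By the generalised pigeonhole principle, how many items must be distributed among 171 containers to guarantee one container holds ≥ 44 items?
n = (44 − 1)·171 + 1 = 7354

By the generalised pigeonhole principle, to guarantee some box contains ≥ r objects we need more than (r − 1) · k objects total. Threshold: n = (r − 1) · k + 1. With r = 44 and k = 171: n = 43 · 171 + 1 = 7353 + 1 = 7354. For n = 7353 = 43 · 171, we can put exactly 43 objects in every box, avoiding 44 in any single one — so 7354 is tight.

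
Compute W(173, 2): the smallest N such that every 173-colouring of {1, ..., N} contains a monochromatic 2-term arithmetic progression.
W(173, 2) = 173 + 1 = 174

A 2-term AP is any pair of integers, so a monochromatic 2-AP exists iff some colour is used at least twice. With 173 colours, the colouring i ↦ i on {1, ..., 173} uses each colour once, avoiding any monochromatic pair, so W(173, 2) > 173. For {1, ..., 174}, pigeonhole forces two integers of the same colour, which form a monochromatic 2-AP. Hence W(173, 2) = 174.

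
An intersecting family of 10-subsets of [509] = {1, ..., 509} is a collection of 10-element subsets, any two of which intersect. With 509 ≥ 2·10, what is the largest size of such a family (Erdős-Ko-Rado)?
max |F| = C(508, 9) = 5781765888864894500

Erdős-Ko-Rado (1961): when n ≥ 2k, max |F| = C(n−1, k−1). The bound is attained by the star {A : i ∈ A} for any fixed i ∈ [n]. Here C(509−1, 10−1) = C(508, 9) = 5781765888864894500.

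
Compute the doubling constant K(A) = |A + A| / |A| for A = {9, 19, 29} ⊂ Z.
K = |A + A| / |A| = 5/3

Enumerate A + A = {a + b : a, b ∈ A}. With |A| = 3, there are |A|^2 = 9 ordered sum pairs; collecting distinct values, A + A = {18, 28, 38, 48, 58}, so |A + A| = 5. Thus K = 5/3. Here |A + A| = 2|A| − 1 = 5, the minimum possible — so K = 5/3 is minimal, which holds iff A is an arithmetic progression.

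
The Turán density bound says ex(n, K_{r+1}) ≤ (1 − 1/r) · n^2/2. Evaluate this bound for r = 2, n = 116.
Turán density bound = (1/2) · 116^2/2 = 3364

Turán's theorem: ex(n, K_{r+1}) is achieved by the complete r-partite Turán graph T(n, r) with parts as balanced as possible, and is at most (1 − 1/r) · n^2/2. For r = 2, n = 116: the density bound is (1/2) · 13456/2 = 3364. Since 2 ∣ 116, the Turán graph T(116, 2) has parts of equal size 58, and its edge count e(T(116, 2)) = 3364 attains the density bound exactly.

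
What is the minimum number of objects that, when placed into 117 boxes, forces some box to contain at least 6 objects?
n = (6 − 1)·117 + 1 = 586

By the generalised pigeonhole principle, to guarantee some box contains ≥ r objects we need more than (r − 1) · k objects total. Threshold: n = (r − 1) · k + 1. With r = 6 and k = 117: n = 5 · 117 + 1 = 585 + 1 = 586. For n = 585 = 5 · 117, we can put exactly 5 objects in every box, avoiding 6 in any single one — so 586 is tight.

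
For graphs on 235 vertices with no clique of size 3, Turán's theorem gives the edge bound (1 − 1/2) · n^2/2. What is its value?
Turán density bound = (1/2) · 235^2/2 = 55225/4 ≈ 13806.25

Turán's theorem: ex(n, K_{r+1}) is achieved by the complete r-partite Turán graph T(n, r) with parts as balanced as possible, and is at most (1 − 1/r) · n^2/2. For r = 2, n = 235: the density bound is (1/2) · 55225/2 = 55225/4 ≈ 13806.25. The integer-valued extremum is e(T(235, 2)) = 13806, which is strictly less than the density bound 55225/4 since 2 ∤ 235 (the parts of T(235, 2) cannot all be equal).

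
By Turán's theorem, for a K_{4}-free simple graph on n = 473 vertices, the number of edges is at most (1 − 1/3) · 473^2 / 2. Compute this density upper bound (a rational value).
Turán density bound = (2/3) · 473^2/2 = 223729/3 ≈ 74576.3333

Turán's theorem: ex(n, K_{r+1}) is achieved by the complete r-partite Turán graph T(n, r) with parts as balanced as possible, and is at most (1 − 1/r) · n^2/2. For r = 3, n = 473: the density bound is (2/3) · 223729/2 = 223729/3 ≈ 74576.3333. The integer-valued extremum is e(T(473, 3)) = 74576, which is strictly less than the density bound 223729/3 since 3 ∤ 473 (the parts of T(473, 3) cannot all be equal).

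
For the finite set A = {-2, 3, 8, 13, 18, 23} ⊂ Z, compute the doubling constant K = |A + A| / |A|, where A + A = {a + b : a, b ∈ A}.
K = |A + A| / |A| = 11/6

Enumerate A + A = {a + b : a, b ∈ A}. With |A| = 6, there are |A|^2 = 36 ordered sum pairs; collecting distinct values, A + A = {-4, 1, 6, 11, 16, 21, 26, 31, 36, 41, 46}, so |A + A| = 11. Thus K = 11/6. Here |A + A| = 2|A| − 1 = 11, the minimum possible — so K = 11/6 is minimal, which holds iff A is an arithmetic progression.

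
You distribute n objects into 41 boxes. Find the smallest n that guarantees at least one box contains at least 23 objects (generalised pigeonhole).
n = (23 − 1)·41 + 1 = 903

By the generalised pigeonhole principle, to guarantee some box contains ≥ r objects we need more than (r − 1) · k objects total. Threshold: n = (r − 1) · k + 1. With r = 23 and k = 41: n = 22 · 41 + 1 = 902 + 1 = 903. For n = 902 = 22 · 41, we can put exactly 22 objects in every box, avoiding 23 in any single one — so 903 is tight.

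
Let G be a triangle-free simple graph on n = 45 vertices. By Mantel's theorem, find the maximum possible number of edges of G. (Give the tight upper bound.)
ex(45, K_3) = ⌊45^2/4⌋ = 506

Mantel (1907): a triangle-free graph on n vertices has at most ⌊n^2/4⌋ edges, with equality for the complete bipartite graph K_{⌊n/2⌋, ⌈n/2⌉}. For n = 45: ⌊45^2/4⌋ = ⌊2025/4⌋ = 506. The extremal graph is K_{22, 23}, which has 22·23 = 506 edges.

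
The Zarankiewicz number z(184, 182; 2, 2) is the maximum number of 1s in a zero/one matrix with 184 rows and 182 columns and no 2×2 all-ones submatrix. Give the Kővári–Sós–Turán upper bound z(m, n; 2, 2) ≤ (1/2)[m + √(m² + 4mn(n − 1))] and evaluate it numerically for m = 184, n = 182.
z(184, 182; 2, 2) ≤ (1/2)[184 + √(184² + 4·184·182·181)] = (1/2)[184 + √24279168] = 2555.6948

Kővári–Sós–Turán: let r_1, ..., r_184 be the row sums and z = Σ r_i the total number of 1s. Each pair of columns can share at most one row with both entries 1 (else a 2×2 all-ones block appears), so Σ_i C(r_i, 2) ≤ C(182, 2) = 16471. By convexity Σ_i C(r_i, 2) ≥ 184·C(z/184, 2) = z(z − 184)/(2·184), giving z² − 184z − 184·182·181 ≤ 0 and hence z ≤ (1/2)[184 + √(33856 + 4·6061328)] = (1/2)[184 + √24279168] ≈ (1/2)(184 + 4927.3896) = 2555.6948.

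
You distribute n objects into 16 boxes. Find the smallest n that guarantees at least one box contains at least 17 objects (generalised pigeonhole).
n = (17 − 1)·16 + 1 = 257

By the generalised pigeonhole principle, to guarantee some box contains ≥ r objects we need more than (r − 1) · k objects total. Threshold: n = (r − 1) · k + 1. With r = 17 and k = 16: n = 16 · 16 + 1 = 256 + 1 = 257. For n = 256 = 16 · 16, we can put exactly 16 objects in every box, avoiding 17 in any single one — so 257 is tight.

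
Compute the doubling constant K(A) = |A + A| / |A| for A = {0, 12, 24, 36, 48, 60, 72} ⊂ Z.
K = |A + A| / |A| = 13/7

Enumerate A + A = {a + b : a, b ∈ A}. With |A| = 7, there are |A|^2 = 49 ordered sum pairs; collecting distinct values, A + A = {0, 12, 24, 36, 48, 60, 72, 84, 96, 108, 120, 132, 144}, so |A + A| = 13. Thus K = 13/7. Here |A + A| = 2|A| − 1 = 13, the minimum possible — so K = 13/7 is minimal, which holds iff A is an arithmetic progression.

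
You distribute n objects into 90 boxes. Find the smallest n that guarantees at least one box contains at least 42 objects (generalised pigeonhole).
n = (42 − 1)·90 + 1 = 3691

By the generalised pigeonhole principle, to guarantee some box contains ≥ r objects we need more than (r − 1) · k objects total. Threshold: n = (r − 1) · k + 1. With r = 42 and k = 90: n = 41 · 90 + 1 = 3690 + 1 = 3691. For n = 3690 = 41 · 90, we can put exactly 41 objects in every box, avoiding 42 in any single one — so 3691 is tight.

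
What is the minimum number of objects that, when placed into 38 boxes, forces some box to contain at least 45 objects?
n = (45 − 1)·38 + 1 = 1673

By the generalised pigeonhole principle, to guarantee some box contains ≥ r objects we need more than (r − 1) · k objects total. Threshold: n = (r − 1) · k + 1. With r = 45 and k = 38: n = 44 · 38 + 1 = 1672 + 1 = 1673. For n = 1672 = 44 · 38, we can put exactly 44 objects in every box, avoiding 45 in any single one — so 1673 is tight.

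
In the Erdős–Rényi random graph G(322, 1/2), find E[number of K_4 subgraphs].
E[# K_4] = C(322, 4) · (1/2)^C(4, 2) = 439633040 / 2^6 = 27477065/4 = 6869266.25

For each 4-subset S of vertices (there are C(322, 4) = 439633040 such S), let X_S = 1 if S induces a K_4 (all C(4, 2) = 6 edges present). Then P(X_S = 1) = (1/2)^6 = 1/64. By linearity of expectation, E[# K_4] = C(322, 4) · (1/2)^6 = 439633040 / 64 = 27477065/4 = 6869266.25.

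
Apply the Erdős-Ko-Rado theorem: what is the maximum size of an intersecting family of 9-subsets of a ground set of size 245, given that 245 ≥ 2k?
max |F| = C(244, 8) = 277486865264862

Erdős-Ko-Rado (1961): when n ≥ 2k, max |F| = C(n−1, k−1). The bound is attained by the star {A : i ∈ A} for any fixed i ∈ [n]. Here C(245−1, 9−1) = C(244, 8) = 277486865264862.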